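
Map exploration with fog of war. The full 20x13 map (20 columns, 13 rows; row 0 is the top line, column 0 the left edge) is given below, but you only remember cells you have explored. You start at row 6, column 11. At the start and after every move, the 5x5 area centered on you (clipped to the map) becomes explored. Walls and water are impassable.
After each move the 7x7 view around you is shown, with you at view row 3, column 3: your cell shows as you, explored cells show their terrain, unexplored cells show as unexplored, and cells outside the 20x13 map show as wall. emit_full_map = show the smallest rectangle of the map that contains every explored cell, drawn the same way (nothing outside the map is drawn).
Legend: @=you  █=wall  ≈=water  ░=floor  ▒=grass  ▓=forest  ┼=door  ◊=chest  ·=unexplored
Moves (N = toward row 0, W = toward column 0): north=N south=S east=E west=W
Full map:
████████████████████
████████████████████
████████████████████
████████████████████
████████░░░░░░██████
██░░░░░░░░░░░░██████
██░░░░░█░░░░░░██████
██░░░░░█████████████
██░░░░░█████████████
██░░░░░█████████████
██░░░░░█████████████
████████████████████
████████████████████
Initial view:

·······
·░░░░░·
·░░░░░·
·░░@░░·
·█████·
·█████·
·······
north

·······
·█████·
·░░░░░·
·░░@░░·
·░░░░░·
·█████·
·█████·

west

·······
·██████
·░░░░░░
·░░@░░░
·░░░░░░
·██████
··█████

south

·██████
·░░░░░░
·░░░░░░
·░░@░░░
·██████
·██████
·······

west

··█████
·█░░░░░
·░░░░░░
·█░@░░░
·██████
·██████
·······

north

·······
·██████
·█░░░░░
·░░@░░░
·█░░░░░
·██████
·██████

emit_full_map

███████
█░░░░░░
░░@░░░░
█░░░░░░
███████
███████

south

·██████
·█░░░░░
·░░░░░░
·█░@░░░
·██████
·██████
·······

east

███████
█░░░░░░
░░░░░░░
█░░@░░░
███████
███████
·······

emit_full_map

███████
█░░░░░░
░░░░░░░
█░░@░░░
███████
███████


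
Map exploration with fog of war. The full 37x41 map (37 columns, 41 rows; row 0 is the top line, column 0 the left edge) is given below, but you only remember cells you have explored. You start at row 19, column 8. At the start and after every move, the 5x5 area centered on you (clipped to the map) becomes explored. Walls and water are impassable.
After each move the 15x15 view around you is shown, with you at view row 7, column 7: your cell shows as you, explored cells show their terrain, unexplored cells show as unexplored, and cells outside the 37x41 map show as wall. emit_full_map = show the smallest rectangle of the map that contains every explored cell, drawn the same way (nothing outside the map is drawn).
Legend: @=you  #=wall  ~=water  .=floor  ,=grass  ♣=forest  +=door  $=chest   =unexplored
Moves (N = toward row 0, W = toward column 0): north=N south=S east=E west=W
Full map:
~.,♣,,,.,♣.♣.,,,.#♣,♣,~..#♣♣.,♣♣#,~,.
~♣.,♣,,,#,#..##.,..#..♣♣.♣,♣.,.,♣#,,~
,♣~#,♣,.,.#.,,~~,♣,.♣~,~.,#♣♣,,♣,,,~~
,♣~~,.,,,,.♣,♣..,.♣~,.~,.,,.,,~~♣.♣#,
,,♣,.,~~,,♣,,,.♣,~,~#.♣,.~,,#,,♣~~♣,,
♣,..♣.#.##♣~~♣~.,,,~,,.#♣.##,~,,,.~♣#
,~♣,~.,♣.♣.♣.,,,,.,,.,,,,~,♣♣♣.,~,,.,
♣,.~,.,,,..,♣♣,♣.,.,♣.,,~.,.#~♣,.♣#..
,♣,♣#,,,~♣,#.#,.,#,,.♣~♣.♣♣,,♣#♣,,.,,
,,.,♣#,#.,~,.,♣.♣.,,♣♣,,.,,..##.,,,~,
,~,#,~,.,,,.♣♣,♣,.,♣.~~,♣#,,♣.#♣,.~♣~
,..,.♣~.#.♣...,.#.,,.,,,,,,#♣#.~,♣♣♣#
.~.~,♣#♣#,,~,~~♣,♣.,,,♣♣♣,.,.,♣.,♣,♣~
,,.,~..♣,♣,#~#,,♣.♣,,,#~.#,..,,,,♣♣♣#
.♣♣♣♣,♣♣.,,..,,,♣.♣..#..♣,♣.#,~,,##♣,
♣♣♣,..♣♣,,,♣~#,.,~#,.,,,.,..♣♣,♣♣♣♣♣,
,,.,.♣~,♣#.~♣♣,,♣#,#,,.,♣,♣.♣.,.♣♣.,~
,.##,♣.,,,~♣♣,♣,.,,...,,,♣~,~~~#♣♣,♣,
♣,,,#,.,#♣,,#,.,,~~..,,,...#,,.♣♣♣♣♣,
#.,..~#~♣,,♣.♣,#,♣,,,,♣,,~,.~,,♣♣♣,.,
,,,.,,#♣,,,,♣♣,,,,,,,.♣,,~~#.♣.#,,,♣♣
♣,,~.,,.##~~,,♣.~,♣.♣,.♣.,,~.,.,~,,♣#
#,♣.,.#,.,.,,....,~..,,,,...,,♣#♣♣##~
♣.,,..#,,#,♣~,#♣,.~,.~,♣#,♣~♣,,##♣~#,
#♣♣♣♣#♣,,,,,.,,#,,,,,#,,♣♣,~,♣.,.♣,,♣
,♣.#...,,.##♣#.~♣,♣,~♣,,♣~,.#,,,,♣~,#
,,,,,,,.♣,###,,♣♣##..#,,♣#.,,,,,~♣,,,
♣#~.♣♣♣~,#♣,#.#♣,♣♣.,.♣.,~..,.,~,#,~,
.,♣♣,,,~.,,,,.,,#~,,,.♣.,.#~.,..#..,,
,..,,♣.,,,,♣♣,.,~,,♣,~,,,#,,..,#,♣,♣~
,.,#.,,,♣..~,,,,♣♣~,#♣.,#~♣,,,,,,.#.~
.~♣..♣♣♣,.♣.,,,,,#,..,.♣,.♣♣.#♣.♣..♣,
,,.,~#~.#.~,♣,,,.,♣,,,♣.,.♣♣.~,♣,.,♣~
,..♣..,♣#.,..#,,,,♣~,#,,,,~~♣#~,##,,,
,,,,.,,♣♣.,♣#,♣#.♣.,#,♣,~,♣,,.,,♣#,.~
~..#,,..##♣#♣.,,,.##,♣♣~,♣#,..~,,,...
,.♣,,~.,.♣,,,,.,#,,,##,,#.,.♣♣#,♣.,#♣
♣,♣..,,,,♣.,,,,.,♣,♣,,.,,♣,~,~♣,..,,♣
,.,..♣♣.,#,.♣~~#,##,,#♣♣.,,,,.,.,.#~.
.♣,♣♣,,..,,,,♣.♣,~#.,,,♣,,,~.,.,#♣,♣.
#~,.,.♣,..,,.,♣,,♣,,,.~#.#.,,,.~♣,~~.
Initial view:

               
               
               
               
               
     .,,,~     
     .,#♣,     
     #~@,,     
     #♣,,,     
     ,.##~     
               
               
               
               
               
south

               
               
               
               
     .,,,~     
     .,#♣,     
     #~♣,,     
     #♣@,,     
     ,.##~     
     #,.,.     
               
               
               
               
               

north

               
               
               
               
               
     .,,,~     
     .,#♣,     
     #~@,,     
     #♣,,,     
     ,.##~     
     #,.,.     
               
               
               
               

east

               
               
               
               
               
    .,,,~♣     
    .,#♣,,     
    #~♣@,♣     
    #♣,,,,     
    ,.##~~     
    #,.,.      
               
               
               
               

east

               
               
               
               
               
   .,,,~♣♣     
   .,#♣,,#     
   #~♣,@♣.     
   #♣,,,,♣     
   ,.##~~,     
   #,.,.       
               
               
               
               

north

               
               
               
               
               
     ♣#.~♣     
   .,,,~♣♣     
   .,#♣@,#     
   #~♣,,♣.     
   #♣,,,,♣     
   ,.##~~,     
   #,.,.       
               
               
               

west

               
               
               
               
               
     ,♣#.~♣    
    .,,,~♣♣    
    .,#@,,#    
    #~♣,,♣.    
    #♣,,,,♣    
    ,.##~~,    
    #,.,.      
               
               
               

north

               
               
               
               
               
     ♣,,,♣     
     ,♣#.~♣    
    .,,@~♣♣    
    .,#♣,,#    
    #~♣,,♣.    
    #♣,,,,♣    
    ,.##~~,    
    #,.,.      
               
               

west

               
               
               
               
               
     ♣♣,,,♣    
     ~,♣#.~♣   
     .,@,~♣♣   
     .,#♣,,#   
     #~♣,,♣.   
     #♣,,,,♣   
     ,.##~~,   
     #,.,.     
               
               

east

               
               
               
               
               
    ♣♣,,,♣     
    ~,♣#.~♣    
    .,,@~♣♣    
    .,#♣,,#    
    #~♣,,♣.    
    #♣,,,,♣    
    ,.##~~,    
    #,.,.      
               
               

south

               
               
               
               
    ♣♣,,,♣     
    ~,♣#.~♣    
    .,,,~♣♣    
    .,#@,,#    
    #~♣,,♣.    
    #♣,,,,♣    
    ,.##~~,    
    #,.,.      
               
               
               

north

               
               
               
               
               
    ♣♣,,,♣     
    ~,♣#.~♣    
    .,,@~♣♣    
    .,#♣,,#    
    #~♣,,♣.    
    #♣,,,,♣    
    ,.##~~,    
    #,.,.      
               
               

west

               
               
               
               
               
     ♣♣,,,♣    
     ~,♣#.~♣   
     .,@,~♣♣   
     .,#♣,,#   
     #~♣,,♣.   
     #♣,,,,♣   
     ,.##~~,   
     #,.,.     
               
               


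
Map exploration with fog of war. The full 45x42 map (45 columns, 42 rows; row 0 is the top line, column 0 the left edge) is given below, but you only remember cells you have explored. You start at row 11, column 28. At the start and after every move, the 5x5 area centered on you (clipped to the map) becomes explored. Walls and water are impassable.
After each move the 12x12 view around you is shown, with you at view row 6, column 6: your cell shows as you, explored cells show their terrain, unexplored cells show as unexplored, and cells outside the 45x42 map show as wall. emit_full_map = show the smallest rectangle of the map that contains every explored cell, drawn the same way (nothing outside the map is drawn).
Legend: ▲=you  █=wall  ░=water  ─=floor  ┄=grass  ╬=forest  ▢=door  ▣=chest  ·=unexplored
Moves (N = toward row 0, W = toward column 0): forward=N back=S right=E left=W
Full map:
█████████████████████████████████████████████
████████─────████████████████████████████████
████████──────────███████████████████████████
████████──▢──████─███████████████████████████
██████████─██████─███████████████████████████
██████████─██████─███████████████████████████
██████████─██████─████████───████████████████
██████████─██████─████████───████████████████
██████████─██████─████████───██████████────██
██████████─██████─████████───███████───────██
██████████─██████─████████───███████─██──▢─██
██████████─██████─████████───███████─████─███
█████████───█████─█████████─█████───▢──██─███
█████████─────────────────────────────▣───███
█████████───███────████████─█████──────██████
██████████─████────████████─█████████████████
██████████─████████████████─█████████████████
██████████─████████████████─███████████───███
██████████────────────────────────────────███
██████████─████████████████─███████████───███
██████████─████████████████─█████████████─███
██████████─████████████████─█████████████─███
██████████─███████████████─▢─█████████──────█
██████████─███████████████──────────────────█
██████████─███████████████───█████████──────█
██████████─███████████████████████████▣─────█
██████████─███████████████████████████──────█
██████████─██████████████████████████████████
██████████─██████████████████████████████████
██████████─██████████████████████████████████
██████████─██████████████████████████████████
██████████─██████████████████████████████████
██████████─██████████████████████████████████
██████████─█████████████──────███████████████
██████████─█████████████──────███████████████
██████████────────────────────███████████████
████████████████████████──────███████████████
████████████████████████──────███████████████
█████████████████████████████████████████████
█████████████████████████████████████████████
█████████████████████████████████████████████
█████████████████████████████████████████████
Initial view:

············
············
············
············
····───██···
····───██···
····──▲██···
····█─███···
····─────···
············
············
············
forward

············
············
············
············
····───██···
····───██···
····──▲██···
····───██···
····█─███···
····─────···
············
············

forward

············
············
············
············
····───██···
····───██···
····──▲██···
····───██···
····───██···
····█─███···
····─────···
············

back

············
············
············
····───██···
····───██···
····───██···
····──▲██···
····───██···
····█─███···
····─────···
············
············

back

············
············
····───██···
····───██···
····───██···
····───██···
····──▲██···
····█─███···
····─────···
············
············
············

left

············
············
·····───██··
·····───██··
····█───██··
····█───██··
····█─▲─██··
····██─███··
····──────··
············
············
············

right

············
············
····───██···
····───██···
···█───██···
···█───██···
···█──▲██···
···██─███···
···──────···
············
············
············

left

············
············
·····───██··
·····───██··
····█───██··
····█───██··
····█─▲─██··
····██─███··
····──────··
············
············
············

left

············
············
······───██·
······───██·
····██───██·
····██───██·
····██▲──██·
····███─███·
····───────·
············
············
············

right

············
············
·····───██··
·····───██··
···██───██··
···██───██··
···██─▲─██··
···███─███··
···───────··
············
············
············

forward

············
············
············
·····───██··
····█───██··
···██───██··
···██─▲─██··
···██───██··
···███─███··
···───────··
············
············

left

············
············
············
······───██·
····██───██·
····██───██·
····██▲──██·
····██───██·
····███─███·
····───────·
············
············

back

············
············
······───██·
····██───██·
····██───██·
····██───██·
····██▲──██·
····███─███·
····───────·
············
············
············

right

············
············
·····───██··
···██───██··
···██───██··
···██───██··
···██─▲─██··
···███─███··
···───────··
············
············
············

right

············
············
····───██···
··██───██···
··██───██···
··██───██···
··██──▲██···
··███─███···
··───────···
············
············
············

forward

············
············
············
····───██···
··██───██···
··██───██···
··██──▲██···
··██───██···
··███─███···
··───────···
············
············

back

············
············
····───██···
··██───██···
··██───██···
··██───██···
··██──▲██···
··███─███···
··───────···
············
············
············

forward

············
············
············
····───██···
··██───██···
··██───██···
··██──▲██···
··██───██···
··███─███···
··───────···
············
············

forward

············
············
············
············
····───██···
··██───██···
··██──▲██···
··██───██···
··██───██···
··███─███···
··───────···
············

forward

············
············
············
············
····───██···
····───██···
··██──▲██···
··██───██···
··██───██···
··██───██···
··███─███···
··───────···

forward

············
············
············
············
····█████···
····───██···
····──▲██···
··██───██···
··██───██···
··██───██···
··██───██···
··███─███···

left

············
············
············
············
····██████··
····█───██··
····█─▲─██··
···██───██··
···██───██··
···██───██··
···██───██··
···███─███··

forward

············
············
············
············
····█████···
····██████··
····█─▲─██··
····█───██··
···██───██··
···██───██··
···██───██··
···██───██··

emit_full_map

·█████·
·██████
·█─▲─██
·█───██
██───██
██───██
██───██
██───██
███─███
───────


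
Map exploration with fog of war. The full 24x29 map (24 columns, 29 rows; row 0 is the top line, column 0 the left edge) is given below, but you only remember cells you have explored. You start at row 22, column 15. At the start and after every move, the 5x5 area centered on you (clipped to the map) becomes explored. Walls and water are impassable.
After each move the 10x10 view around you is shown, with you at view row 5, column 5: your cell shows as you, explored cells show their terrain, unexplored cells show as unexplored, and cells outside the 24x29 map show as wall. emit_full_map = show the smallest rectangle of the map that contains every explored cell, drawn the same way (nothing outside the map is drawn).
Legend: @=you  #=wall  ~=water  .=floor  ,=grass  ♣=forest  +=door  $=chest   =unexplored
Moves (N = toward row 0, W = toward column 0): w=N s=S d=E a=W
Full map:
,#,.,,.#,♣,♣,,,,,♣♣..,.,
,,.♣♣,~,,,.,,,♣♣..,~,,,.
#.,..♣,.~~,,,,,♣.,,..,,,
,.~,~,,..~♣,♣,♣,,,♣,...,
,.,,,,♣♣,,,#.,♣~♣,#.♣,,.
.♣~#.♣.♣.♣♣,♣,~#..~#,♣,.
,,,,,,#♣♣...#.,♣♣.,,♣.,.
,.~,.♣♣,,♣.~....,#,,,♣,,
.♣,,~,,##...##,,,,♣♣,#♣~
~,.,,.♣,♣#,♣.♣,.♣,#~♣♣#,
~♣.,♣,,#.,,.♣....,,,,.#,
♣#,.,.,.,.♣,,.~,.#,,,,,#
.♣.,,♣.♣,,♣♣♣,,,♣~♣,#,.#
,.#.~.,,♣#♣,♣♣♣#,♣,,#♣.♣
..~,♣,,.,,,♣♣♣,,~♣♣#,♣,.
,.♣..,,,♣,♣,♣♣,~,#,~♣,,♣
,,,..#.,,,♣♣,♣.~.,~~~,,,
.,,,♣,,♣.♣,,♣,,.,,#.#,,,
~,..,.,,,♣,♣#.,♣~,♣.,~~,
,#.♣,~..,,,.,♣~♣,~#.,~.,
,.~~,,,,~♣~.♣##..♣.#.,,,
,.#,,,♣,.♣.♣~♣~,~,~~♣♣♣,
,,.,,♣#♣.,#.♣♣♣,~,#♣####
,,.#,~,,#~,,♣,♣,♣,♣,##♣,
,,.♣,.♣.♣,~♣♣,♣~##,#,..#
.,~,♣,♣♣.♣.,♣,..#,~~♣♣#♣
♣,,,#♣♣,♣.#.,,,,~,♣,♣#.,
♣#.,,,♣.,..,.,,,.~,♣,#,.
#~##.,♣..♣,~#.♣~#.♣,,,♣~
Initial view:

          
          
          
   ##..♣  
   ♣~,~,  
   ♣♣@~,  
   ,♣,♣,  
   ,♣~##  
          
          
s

          
          
   ##..♣  
   ♣~,~,  
   ♣♣,~,  
   ,♣@♣,  
   ,♣~##  
   ,..#,  
          
          

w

          
          
          
   ##..♣  
   ♣~,~,  
   ♣♣@~,  
   ,♣,♣,  
   ,♣~##  
   ,..#,  
          

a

          
          
          
   ♣##..♣ 
   ~♣~,~, 
   ♣♣@,~, 
   ♣,♣,♣, 
   ♣,♣~## 
    ,..#, 
          

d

          
          
          
  ♣##..♣  
  ~♣~,~,  
  ♣♣♣@~,  
  ♣,♣,♣,  
  ♣,♣~##  
   ,..#,  
          

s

          
          
  ♣##..♣  
  ~♣~,~,  
  ♣♣♣,~,  
  ♣,♣@♣,  
  ♣,♣~##  
   ,..#,  
          
          

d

          
          
 ♣##..♣   
 ~♣~,~,~  
 ♣♣♣,~,#  
 ♣,♣,@,♣  
 ♣,♣~##,  
  ,..#,~  
          
          

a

          
          
  ♣##..♣  
  ~♣~,~,~ 
  ♣♣♣,~,# 
  ♣,♣@♣,♣ 
  ♣,♣~##, 
   ,..#,~ 
          
          

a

          
          
   ♣##..♣ 
   ~♣~,~,~
   ♣♣♣,~,#
   ♣,@,♣,♣
   ♣,♣~##,
   ♣,..#,~
          
          

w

          
          
          
   ♣##..♣ 
   ~♣~,~,~
   ♣♣@,~,#
   ♣,♣,♣,♣
   ♣,♣~##,
   ♣,..#,~
          

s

          
          
   ♣##..♣ 
   ~♣~,~,~
   ♣♣♣,~,#
   ♣,@,♣,♣
   ♣,♣~##,
   ♣,..#,~
          
          

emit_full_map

♣##..♣ 
~♣~,~,~
♣♣♣,~,#
♣,@,♣,♣
♣,♣~##,
♣,..#,~

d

          
          
  ♣##..♣  
  ~♣~,~,~ 
  ♣♣♣,~,# 
  ♣,♣@♣,♣ 
  ♣,♣~##, 
  ♣,..#,~ 
          
          

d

          
          
 ♣##..♣   
 ~♣~,~,~  
 ♣♣♣,~,#  
 ♣,♣,@,♣  
 ♣,♣~##,  
 ♣,..#,~  
          
          

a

          
          
  ♣##..♣  
  ~♣~,~,~ 
  ♣♣♣,~,# 
  ♣,♣@♣,♣ 
  ♣,♣~##, 
  ♣,..#,~ 
          
          

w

          
          
          
  ♣##..♣  
  ~♣~,~,~ 
  ♣♣♣@~,# 
  ♣,♣,♣,♣ 
  ♣,♣~##, 
  ♣,..#,~ 
          

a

          
          
          
   ♣##..♣ 
   ~♣~,~,~
   ♣♣@,~,#
   ♣,♣,♣,♣
   ♣,♣~##,
   ♣,..#,~
          

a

          
          
          
   .♣##..♣
   ♣~♣~,~,
   .♣@♣,~,
   ,♣,♣,♣,
   ♣♣,♣~##
    ♣,..#,
          

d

          
          
          
  .♣##..♣ 
  ♣~♣~,~,~
  .♣♣@,~,#
  ,♣,♣,♣,♣
  ♣♣,♣~##,
   ♣,..#,~
          

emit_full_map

.♣##..♣ 
♣~♣~,~,~
.♣♣@,~,#
,♣,♣,♣,♣
♣♣,♣~##,
 ♣,..#,~

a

          
          
          
   .♣##..♣
   ♣~♣~,~,
   .♣@♣,~,
   ,♣,♣,♣,
   ♣♣,♣~##
    ♣,..#,
          

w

          
          
          
   .,♣~♣  
   .♣##..♣
   ♣~@~,~,
   .♣♣♣,~,
   ,♣,♣,♣,
   ♣♣,♣~##
    ♣,..#,

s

          
          
   .,♣~♣  
   .♣##..♣
   ♣~♣~,~,
   .♣@♣,~,
   ,♣,♣,♣,
   ♣♣,♣~##
    ♣,..#,
          

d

          
          
  .,♣~♣   
  .♣##..♣ 
  ♣~♣~,~,~
  .♣♣@,~,#
  ,♣,♣,♣,♣
  ♣♣,♣~##,
   ♣,..#,~
          

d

          
          
 .,♣~♣    
 .♣##..♣  
 ♣~♣~,~,~ 
 .♣♣♣@~,# 
 ,♣,♣,♣,♣ 
 ♣♣,♣~##, 
  ♣,..#,~ 
          

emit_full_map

.,♣~♣   
.♣##..♣ 
♣~♣~,~,~
.♣♣♣@~,#
,♣,♣,♣,♣
♣♣,♣~##,
 ♣,..#,~

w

          
          
          
 .,♣~♣,~  
 .♣##..♣  
 ♣~♣~@~,~ 
 .♣♣♣,~,# 
 ,♣,♣,♣,♣ 
 ♣♣,♣~##, 
  ♣,..#,~ 

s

          
          
 .,♣~♣,~  
 .♣##..♣  
 ♣~♣~,~,~ 
 .♣♣♣@~,# 
 ,♣,♣,♣,♣ 
 ♣♣,♣~##, 
  ♣,..#,~ 
          

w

          
          
          
 .,♣~♣,~  
 .♣##..♣  
 ♣~♣~@~,~ 
 .♣♣♣,~,# 
 ,♣,♣,♣,♣ 
 ♣♣,♣~##, 
  ♣,..#,~ 

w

          
          
          
   .,♣~,  
 .,♣~♣,~  
 .♣##@.♣  
 ♣~♣~,~,~ 
 .♣♣♣,~,# 
 ,♣,♣,♣,♣ 
 ♣♣,♣~##, 

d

          
          
          
  .,♣~,♣  
.,♣~♣,~#  
.♣##.@♣.  
♣~♣~,~,~  
.♣♣♣,~,#  
,♣,♣,♣,♣  
♣♣,♣~##,  

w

          
          
          
   ,.,,#  
  .,♣~,♣  
.,♣~♣@~#  
.♣##..♣.  
♣~♣~,~,~  
.♣♣♣,~,#  
,♣,♣,♣,♣  

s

          
          
   ,.,,#  
  .,♣~,♣  
.,♣~♣,~#  
.♣##.@♣.  
♣~♣~,~,~  
.♣♣♣,~,#  
,♣,♣,♣,♣  
♣♣,♣~##,  

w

          
          
          
   ,.,,#  
  .,♣~,♣  
.,♣~♣@~#  
.♣##..♣.  
♣~♣~,~,~  
.♣♣♣,~,#  
,♣,♣,♣,♣  

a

          
          
          
   ,,.,,# 
   .,♣~,♣ 
 .,♣~@,~# 
 .♣##..♣. 
 ♣~♣~,~,~ 
 .♣♣♣,~,# 
 ,♣,♣,♣,♣ 

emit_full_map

  ,,.,,#
  .,♣~,♣
.,♣~@,~#
.♣##..♣.
♣~♣~,~,~
.♣♣♣,~,#
,♣,♣,♣,♣
♣♣,♣~##,
 ♣,..#,~

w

          
          
          
   ♣.~.,  
   ,,.,,# 
   .,@~,♣ 
 .,♣~♣,~# 
 .♣##..♣. 
 ♣~♣~,~,~ 
 .♣♣♣,~,# 

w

          
          
          
   ♣,~,#  
   ♣.~.,  
   ,,@,,# 
   .,♣~,♣ 
 .,♣~♣,~# 
 .♣##..♣. 
 ♣~♣~,~,~ 

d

          
          
          
  ♣,~,#,  
  ♣.~.,~  
  ,,.@,#  
  .,♣~,♣  
.,♣~♣,~#  
.♣##..♣.  
♣~♣~,~,~  

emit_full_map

  ♣,~,#,
  ♣.~.,~
  ,,.@,#
  .,♣~,♣
.,♣~♣,~#
.♣##..♣.
♣~♣~,~,~
.♣♣♣,~,#
,♣,♣,♣,♣
♣♣,♣~##,
 ♣,..#,~


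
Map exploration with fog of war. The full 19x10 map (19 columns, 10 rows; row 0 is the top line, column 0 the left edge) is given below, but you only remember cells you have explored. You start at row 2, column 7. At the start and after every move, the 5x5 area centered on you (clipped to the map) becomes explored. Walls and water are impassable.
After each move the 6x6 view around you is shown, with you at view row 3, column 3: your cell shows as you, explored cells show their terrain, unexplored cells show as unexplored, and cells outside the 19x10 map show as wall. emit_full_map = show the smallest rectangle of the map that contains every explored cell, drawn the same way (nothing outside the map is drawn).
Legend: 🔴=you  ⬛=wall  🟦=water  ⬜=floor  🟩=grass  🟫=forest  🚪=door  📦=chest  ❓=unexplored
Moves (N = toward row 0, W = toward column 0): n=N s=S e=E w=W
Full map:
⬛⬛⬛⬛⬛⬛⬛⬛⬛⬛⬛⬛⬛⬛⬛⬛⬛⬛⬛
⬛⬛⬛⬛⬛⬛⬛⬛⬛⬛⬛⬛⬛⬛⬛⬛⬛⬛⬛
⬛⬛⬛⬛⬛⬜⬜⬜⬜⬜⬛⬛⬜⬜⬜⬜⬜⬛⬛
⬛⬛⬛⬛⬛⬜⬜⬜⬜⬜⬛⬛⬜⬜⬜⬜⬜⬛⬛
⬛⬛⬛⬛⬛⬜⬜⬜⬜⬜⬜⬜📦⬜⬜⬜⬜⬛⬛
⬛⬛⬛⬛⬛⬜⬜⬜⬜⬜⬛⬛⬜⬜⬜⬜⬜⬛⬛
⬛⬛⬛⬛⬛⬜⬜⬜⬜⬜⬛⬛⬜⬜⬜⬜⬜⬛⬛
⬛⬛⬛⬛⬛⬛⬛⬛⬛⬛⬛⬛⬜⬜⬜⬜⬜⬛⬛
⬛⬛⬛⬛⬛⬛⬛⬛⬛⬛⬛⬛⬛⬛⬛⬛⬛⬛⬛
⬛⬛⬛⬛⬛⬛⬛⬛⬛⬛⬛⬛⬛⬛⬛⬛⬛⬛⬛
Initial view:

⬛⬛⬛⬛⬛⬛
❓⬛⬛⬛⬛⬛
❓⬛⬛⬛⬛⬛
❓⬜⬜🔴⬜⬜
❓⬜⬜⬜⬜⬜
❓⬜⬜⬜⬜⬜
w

⬛⬛⬛⬛⬛⬛
❓⬛⬛⬛⬛⬛
❓⬛⬛⬛⬛⬛
❓⬛⬜🔴⬜⬜
❓⬛⬜⬜⬜⬜
❓⬛⬜⬜⬜⬜

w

⬛⬛⬛⬛⬛⬛
❓⬛⬛⬛⬛⬛
❓⬛⬛⬛⬛⬛
❓⬛⬛🔴⬜⬜
❓⬛⬛⬜⬜⬜
❓⬛⬛⬜⬜⬜

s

❓⬛⬛⬛⬛⬛
❓⬛⬛⬛⬛⬛
❓⬛⬛⬜⬜⬜
❓⬛⬛🔴⬜⬜
❓⬛⬛⬜⬜⬜
❓⬛⬛⬜⬜⬜

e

⬛⬛⬛⬛⬛⬛
⬛⬛⬛⬛⬛⬛
⬛⬛⬜⬜⬜⬜
⬛⬛⬜🔴⬜⬜
⬛⬛⬜⬜⬜⬜
⬛⬛⬜⬜⬜⬜

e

⬛⬛⬛⬛⬛⬛
⬛⬛⬛⬛⬛⬛
⬛⬜⬜⬜⬜⬜
⬛⬜⬜🔴⬜⬜
⬛⬜⬜⬜⬜⬜
⬛⬜⬜⬜⬜⬜

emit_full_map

⬛⬛⬛⬛⬛⬛⬛
⬛⬛⬛⬛⬛⬛⬛
⬛⬛⬜⬜⬜⬜⬜
⬛⬛⬜⬜🔴⬜⬜
⬛⬛⬜⬜⬜⬜⬜
⬛⬛⬜⬜⬜⬜⬜

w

⬛⬛⬛⬛⬛⬛
⬛⬛⬛⬛⬛⬛
⬛⬛⬜⬜⬜⬜
⬛⬛⬜🔴⬜⬜
⬛⬛⬜⬜⬜⬜
⬛⬛⬜⬜⬜⬜

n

⬛⬛⬛⬛⬛⬛
⬛⬛⬛⬛⬛⬛
⬛⬛⬛⬛⬛⬛
⬛⬛⬜🔴⬜⬜
⬛⬛⬜⬜⬜⬜
⬛⬛⬜⬜⬜⬜

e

⬛⬛⬛⬛⬛⬛
⬛⬛⬛⬛⬛⬛
⬛⬛⬛⬛⬛⬛
⬛⬜⬜🔴⬜⬜
⬛⬜⬜⬜⬜⬜
⬛⬜⬜⬜⬜⬜

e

⬛⬛⬛⬛⬛⬛
⬛⬛⬛⬛⬛⬛
⬛⬛⬛⬛⬛⬛
⬜⬜⬜🔴⬜⬛
⬜⬜⬜⬜⬜⬛
⬜⬜⬜⬜⬜⬜

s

⬛⬛⬛⬛⬛⬛
⬛⬛⬛⬛⬛⬛
⬜⬜⬜⬜⬜⬛
⬜⬜⬜🔴⬜⬛
⬜⬜⬜⬜⬜⬜
⬜⬜⬜⬜⬜⬛

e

⬛⬛⬛⬛⬛❓
⬛⬛⬛⬛⬛⬛
⬜⬜⬜⬜⬛⬛
⬜⬜⬜🔴⬛⬛
⬜⬜⬜⬜⬜⬜
⬜⬜⬜⬜⬛⬛

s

⬛⬛⬛⬛⬛⬛
⬜⬜⬜⬜⬛⬛
⬜⬜⬜⬜⬛⬛
⬜⬜⬜🔴⬜⬜
⬜⬜⬜⬜⬛⬛
❓⬜⬜⬜⬛⬛

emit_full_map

⬛⬛⬛⬛⬛⬛⬛⬛❓
⬛⬛⬛⬛⬛⬛⬛⬛⬛
⬛⬛⬜⬜⬜⬜⬜⬛⬛
⬛⬛⬜⬜⬜⬜⬜⬛⬛
⬛⬛⬜⬜⬜⬜🔴⬜⬜
⬛⬛⬜⬜⬜⬜⬜⬛⬛
❓❓❓❓⬜⬜⬜⬛⬛

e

⬛⬛⬛⬛⬛❓
⬜⬜⬜⬛⬛⬜
⬜⬜⬜⬛⬛⬜
⬜⬜⬜🔴⬜📦
⬜⬜⬜⬛⬛⬜
⬜⬜⬜⬛⬛⬜

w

⬛⬛⬛⬛⬛⬛
⬜⬜⬜⬜⬛⬛
⬜⬜⬜⬜⬛⬛
⬜⬜⬜🔴⬜⬜
⬜⬜⬜⬜⬛⬛
❓⬜⬜⬜⬛⬛

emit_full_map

⬛⬛⬛⬛⬛⬛⬛⬛❓❓
⬛⬛⬛⬛⬛⬛⬛⬛⬛❓
⬛⬛⬜⬜⬜⬜⬜⬛⬛⬜
⬛⬛⬜⬜⬜⬜⬜⬛⬛⬜
⬛⬛⬜⬜⬜⬜🔴⬜⬜📦
⬛⬛⬜⬜⬜⬜⬜⬛⬛⬜
❓❓❓❓⬜⬜⬜⬛⬛⬜


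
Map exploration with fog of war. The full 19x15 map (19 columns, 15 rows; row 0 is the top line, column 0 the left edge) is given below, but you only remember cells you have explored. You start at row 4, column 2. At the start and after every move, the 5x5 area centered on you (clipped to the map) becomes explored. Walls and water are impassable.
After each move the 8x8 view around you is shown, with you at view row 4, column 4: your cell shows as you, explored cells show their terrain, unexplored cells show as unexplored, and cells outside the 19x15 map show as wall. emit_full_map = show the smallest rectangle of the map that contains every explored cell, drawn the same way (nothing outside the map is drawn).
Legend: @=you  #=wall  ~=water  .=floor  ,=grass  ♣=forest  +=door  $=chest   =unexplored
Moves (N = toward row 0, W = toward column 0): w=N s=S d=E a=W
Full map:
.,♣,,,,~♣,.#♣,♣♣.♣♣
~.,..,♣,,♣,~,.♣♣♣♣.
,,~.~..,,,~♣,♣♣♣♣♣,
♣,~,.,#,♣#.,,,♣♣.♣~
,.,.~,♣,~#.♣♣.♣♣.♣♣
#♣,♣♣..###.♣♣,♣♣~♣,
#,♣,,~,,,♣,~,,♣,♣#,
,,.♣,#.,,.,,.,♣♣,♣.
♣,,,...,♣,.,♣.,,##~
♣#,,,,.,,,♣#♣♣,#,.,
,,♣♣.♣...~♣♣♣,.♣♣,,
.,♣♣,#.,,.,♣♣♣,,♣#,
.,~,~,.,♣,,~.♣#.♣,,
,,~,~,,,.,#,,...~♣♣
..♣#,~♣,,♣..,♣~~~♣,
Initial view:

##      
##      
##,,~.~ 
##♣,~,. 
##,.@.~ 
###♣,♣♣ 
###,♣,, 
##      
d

#       
#       
#,,~.~. 
#♣,~,., 
#,.,@~, 
##♣,♣♣. 
##,♣,,~ 
#       

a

##      
##      
##,,~.~.
##♣,~,.,
##,.@.~,
###♣,♣♣.
###,♣,,~
##      

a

###     
###     
###,,~.~
###♣,~,.
###,@,.~
####♣,♣♣
####,♣,,
###     

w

########
###     
###~.,. 
###,,~.~
###♣@~,.
###,.,.~
####♣,♣♣
####,♣,,

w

########
########
###.,♣, 
###~.,. 
###,@~.~
###♣,~,.
###,.,.~
####♣,♣♣

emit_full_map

.,♣,  
~.,.  
,@~.~.
♣,~,.,
,.,.~,
#♣,♣♣.
#,♣,,~

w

########
########
########
###.,♣, 
###~@,. 
###,,~.~
###♣,~,.
###,.,.~

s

########
########
###.,♣, 
###~.,. 
###,@~.~
###♣,~,.
###,.,.~
####♣,♣♣

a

########
########
####.,♣,
####~.,.
####@,~.
####♣,~,
####,.,.
#####♣,♣

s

########
####.,♣,
####~.,.
####,,~.
####@,~,
####,.,.
#####♣,♣
#####,♣,

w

########
########
####.,♣,
####~.,.
####@,~.
####♣,~,
####,.,.
#####♣,♣

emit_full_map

.,♣,  
~.,.  
@,~.~.
♣,~,.,
,.,.~,
#♣,♣♣.
#,♣,,~


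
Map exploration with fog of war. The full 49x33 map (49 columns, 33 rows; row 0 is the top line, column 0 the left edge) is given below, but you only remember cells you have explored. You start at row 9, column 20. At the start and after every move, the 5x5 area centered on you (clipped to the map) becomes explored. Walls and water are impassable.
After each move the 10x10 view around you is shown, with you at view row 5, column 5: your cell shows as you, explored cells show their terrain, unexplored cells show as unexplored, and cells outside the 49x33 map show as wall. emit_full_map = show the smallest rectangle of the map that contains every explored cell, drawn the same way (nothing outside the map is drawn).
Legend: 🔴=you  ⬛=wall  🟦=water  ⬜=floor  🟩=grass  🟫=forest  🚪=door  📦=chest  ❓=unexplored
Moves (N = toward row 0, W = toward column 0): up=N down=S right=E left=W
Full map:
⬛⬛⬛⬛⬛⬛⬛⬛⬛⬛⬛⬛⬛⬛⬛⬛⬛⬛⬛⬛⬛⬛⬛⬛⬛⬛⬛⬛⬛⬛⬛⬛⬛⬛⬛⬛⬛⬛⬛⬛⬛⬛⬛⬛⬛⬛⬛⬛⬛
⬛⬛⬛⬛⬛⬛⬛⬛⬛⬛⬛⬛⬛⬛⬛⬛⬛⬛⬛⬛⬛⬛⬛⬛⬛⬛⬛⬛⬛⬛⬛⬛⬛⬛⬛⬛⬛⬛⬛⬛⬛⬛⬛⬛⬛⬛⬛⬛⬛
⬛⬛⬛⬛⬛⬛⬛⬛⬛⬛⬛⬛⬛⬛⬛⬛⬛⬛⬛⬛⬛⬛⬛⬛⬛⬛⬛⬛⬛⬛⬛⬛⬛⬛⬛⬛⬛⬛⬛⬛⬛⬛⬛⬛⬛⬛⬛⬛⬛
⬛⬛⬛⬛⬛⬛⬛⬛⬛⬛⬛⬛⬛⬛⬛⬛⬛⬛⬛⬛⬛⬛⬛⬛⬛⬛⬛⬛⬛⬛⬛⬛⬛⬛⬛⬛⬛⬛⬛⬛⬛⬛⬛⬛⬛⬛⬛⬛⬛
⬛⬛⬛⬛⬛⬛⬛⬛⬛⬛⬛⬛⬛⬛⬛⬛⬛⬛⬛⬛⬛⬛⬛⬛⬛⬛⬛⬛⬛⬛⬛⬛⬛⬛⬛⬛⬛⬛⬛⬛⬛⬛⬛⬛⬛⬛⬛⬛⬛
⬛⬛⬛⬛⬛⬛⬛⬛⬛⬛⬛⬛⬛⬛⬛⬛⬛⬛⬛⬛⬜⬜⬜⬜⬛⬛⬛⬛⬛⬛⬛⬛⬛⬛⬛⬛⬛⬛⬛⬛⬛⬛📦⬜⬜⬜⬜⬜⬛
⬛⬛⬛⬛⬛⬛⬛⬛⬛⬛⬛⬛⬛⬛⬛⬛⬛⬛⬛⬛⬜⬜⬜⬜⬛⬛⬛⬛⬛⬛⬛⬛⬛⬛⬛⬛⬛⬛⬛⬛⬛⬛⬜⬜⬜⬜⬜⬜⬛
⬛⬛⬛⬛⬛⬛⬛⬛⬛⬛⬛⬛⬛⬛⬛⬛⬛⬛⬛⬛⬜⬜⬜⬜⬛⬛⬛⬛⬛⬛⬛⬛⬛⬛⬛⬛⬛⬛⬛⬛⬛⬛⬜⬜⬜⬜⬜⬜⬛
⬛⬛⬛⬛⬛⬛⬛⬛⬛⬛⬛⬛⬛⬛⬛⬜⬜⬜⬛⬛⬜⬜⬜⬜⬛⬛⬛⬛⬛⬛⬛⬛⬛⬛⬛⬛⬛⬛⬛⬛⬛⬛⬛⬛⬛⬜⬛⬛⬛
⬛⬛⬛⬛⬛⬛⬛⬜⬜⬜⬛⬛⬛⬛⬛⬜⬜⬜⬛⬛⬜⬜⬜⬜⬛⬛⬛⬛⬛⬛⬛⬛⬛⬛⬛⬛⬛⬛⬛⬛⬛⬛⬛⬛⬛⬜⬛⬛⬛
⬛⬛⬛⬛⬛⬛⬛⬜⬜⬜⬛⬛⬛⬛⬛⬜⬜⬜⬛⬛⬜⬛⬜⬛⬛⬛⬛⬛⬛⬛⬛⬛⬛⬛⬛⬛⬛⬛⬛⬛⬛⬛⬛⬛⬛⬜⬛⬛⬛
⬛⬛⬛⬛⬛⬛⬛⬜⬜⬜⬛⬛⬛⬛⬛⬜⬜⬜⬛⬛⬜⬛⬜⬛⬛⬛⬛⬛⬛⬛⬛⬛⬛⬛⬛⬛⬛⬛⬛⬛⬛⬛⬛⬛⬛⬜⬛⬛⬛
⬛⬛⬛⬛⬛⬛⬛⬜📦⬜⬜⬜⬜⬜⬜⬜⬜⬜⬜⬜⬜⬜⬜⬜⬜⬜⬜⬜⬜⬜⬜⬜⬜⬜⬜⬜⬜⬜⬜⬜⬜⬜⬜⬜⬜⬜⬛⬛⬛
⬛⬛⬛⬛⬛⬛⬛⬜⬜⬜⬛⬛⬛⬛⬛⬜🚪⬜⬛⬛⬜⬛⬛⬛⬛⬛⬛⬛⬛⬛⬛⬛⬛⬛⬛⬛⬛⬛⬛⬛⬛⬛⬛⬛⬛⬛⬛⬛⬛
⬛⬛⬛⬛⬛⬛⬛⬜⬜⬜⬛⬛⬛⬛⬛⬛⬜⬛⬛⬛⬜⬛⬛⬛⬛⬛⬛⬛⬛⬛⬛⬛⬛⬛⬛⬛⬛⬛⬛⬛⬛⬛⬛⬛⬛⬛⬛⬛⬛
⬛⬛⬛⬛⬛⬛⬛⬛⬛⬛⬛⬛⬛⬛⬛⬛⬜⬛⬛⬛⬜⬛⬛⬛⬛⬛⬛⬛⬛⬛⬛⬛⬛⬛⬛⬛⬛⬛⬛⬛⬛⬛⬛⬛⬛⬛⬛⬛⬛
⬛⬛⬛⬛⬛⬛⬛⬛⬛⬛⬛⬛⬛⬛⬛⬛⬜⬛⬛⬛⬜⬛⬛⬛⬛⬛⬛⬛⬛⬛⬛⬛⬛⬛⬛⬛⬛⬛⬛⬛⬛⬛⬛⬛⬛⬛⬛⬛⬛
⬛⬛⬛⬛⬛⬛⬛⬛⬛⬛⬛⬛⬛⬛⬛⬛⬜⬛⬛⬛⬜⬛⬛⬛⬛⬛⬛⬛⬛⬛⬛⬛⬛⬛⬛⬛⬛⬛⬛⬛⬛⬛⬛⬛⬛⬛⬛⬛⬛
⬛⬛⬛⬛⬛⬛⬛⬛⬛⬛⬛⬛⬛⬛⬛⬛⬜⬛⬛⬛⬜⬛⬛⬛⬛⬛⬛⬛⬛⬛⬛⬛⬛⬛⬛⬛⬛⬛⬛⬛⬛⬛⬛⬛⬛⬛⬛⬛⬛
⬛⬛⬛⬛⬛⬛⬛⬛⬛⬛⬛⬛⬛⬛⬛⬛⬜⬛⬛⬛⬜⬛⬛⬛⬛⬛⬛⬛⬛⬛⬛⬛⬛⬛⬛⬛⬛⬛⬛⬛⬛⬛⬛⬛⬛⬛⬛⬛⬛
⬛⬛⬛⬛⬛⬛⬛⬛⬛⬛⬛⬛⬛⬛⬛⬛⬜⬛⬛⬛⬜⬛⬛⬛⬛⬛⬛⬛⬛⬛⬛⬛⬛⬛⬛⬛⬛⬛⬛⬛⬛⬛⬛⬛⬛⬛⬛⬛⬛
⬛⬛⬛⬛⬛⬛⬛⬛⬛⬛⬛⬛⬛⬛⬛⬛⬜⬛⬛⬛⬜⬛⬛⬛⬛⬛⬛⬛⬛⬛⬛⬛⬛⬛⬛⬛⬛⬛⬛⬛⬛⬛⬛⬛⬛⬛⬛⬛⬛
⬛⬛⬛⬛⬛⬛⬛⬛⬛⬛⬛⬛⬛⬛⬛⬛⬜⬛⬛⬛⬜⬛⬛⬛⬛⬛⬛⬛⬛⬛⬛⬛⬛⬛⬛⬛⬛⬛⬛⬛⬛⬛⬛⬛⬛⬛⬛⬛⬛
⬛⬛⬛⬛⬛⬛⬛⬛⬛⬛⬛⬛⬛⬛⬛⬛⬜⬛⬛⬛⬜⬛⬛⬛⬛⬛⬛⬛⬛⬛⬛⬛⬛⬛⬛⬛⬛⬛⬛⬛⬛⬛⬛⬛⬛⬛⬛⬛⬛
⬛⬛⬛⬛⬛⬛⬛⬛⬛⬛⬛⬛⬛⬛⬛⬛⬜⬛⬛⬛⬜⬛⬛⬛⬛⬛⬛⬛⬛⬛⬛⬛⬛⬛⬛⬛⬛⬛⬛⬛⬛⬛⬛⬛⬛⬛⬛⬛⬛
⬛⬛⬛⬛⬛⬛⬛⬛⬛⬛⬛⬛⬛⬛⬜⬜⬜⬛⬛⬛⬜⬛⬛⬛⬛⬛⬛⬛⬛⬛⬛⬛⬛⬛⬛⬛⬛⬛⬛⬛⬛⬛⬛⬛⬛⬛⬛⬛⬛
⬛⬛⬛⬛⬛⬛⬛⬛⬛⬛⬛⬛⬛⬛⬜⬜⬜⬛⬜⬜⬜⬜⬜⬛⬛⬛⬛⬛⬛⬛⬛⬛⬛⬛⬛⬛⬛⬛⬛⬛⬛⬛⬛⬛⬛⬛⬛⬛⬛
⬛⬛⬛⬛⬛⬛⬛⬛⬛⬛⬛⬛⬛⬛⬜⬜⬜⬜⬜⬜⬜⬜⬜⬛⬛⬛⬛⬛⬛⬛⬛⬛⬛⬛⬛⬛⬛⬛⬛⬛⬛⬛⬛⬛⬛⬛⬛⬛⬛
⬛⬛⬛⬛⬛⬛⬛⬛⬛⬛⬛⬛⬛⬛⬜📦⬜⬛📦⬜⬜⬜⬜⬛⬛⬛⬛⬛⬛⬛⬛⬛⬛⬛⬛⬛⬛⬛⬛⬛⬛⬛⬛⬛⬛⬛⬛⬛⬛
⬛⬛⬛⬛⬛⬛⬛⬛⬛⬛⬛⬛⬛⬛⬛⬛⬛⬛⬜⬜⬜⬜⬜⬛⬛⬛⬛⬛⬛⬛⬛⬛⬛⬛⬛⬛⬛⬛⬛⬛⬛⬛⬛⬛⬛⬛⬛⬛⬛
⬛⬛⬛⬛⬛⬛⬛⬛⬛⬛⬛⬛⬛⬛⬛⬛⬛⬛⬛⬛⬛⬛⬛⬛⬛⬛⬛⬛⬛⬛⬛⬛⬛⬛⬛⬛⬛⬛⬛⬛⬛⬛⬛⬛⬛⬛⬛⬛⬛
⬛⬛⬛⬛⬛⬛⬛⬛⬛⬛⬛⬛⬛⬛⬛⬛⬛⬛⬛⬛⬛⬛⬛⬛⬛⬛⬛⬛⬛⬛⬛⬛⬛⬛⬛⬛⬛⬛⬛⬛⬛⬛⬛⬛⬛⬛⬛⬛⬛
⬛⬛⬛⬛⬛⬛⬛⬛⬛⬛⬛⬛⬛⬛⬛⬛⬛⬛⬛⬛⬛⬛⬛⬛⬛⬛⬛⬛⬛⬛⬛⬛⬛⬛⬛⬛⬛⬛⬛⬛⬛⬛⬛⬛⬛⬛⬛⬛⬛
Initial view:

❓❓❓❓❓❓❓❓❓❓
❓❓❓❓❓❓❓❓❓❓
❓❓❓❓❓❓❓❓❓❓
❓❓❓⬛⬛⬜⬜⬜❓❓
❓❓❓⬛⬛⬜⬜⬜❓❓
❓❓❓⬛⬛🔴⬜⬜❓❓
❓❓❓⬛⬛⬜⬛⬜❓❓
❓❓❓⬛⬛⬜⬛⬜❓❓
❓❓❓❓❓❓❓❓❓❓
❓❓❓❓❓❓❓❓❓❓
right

❓❓❓❓❓❓❓❓❓❓
❓❓❓❓❓❓❓❓❓❓
❓❓❓❓❓❓❓❓❓❓
❓❓⬛⬛⬜⬜⬜⬜❓❓
❓❓⬛⬛⬜⬜⬜⬜❓❓
❓❓⬛⬛⬜🔴⬜⬜❓❓
❓❓⬛⬛⬜⬛⬜⬛❓❓
❓❓⬛⬛⬜⬛⬜⬛❓❓
❓❓❓❓❓❓❓❓❓❓
❓❓❓❓❓❓❓❓❓❓

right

❓❓❓❓❓❓❓❓❓❓
❓❓❓❓❓❓❓❓❓❓
❓❓❓❓❓❓❓❓❓❓
❓⬛⬛⬜⬜⬜⬜⬛❓❓
❓⬛⬛⬜⬜⬜⬜⬛❓❓
❓⬛⬛⬜⬜🔴⬜⬛❓❓
❓⬛⬛⬜⬛⬜⬛⬛❓❓
❓⬛⬛⬜⬛⬜⬛⬛❓❓
❓❓❓❓❓❓❓❓❓❓
❓❓❓❓❓❓❓❓❓❓

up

❓❓❓❓❓❓❓❓❓❓
❓❓❓❓❓❓❓❓❓❓
❓❓❓❓❓❓❓❓❓❓
❓❓❓⬜⬜⬜⬜⬛❓❓
❓⬛⬛⬜⬜⬜⬜⬛❓❓
❓⬛⬛⬜⬜🔴⬜⬛❓❓
❓⬛⬛⬜⬜⬜⬜⬛❓❓
❓⬛⬛⬜⬛⬜⬛⬛❓❓
❓⬛⬛⬜⬛⬜⬛⬛❓❓
❓❓❓❓❓❓❓❓❓❓

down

❓❓❓❓❓❓❓❓❓❓
❓❓❓❓❓❓❓❓❓❓
❓❓❓⬜⬜⬜⬜⬛❓❓
❓⬛⬛⬜⬜⬜⬜⬛❓❓
❓⬛⬛⬜⬜⬜⬜⬛❓❓
❓⬛⬛⬜⬜🔴⬜⬛❓❓
❓⬛⬛⬜⬛⬜⬛⬛❓❓
❓⬛⬛⬜⬛⬜⬛⬛❓❓
❓❓❓❓❓❓❓❓❓❓
❓❓❓❓❓❓❓❓❓❓

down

❓❓❓❓❓❓❓❓❓❓
❓❓❓⬜⬜⬜⬜⬛❓❓
❓⬛⬛⬜⬜⬜⬜⬛❓❓
❓⬛⬛⬜⬜⬜⬜⬛❓❓
❓⬛⬛⬜⬜⬜⬜⬛❓❓
❓⬛⬛⬜⬛🔴⬛⬛❓❓
❓⬛⬛⬜⬛⬜⬛⬛❓❓
❓❓❓⬜⬜⬜⬜⬜❓❓
❓❓❓❓❓❓❓❓❓❓
❓❓❓❓❓❓❓❓❓❓

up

❓❓❓❓❓❓❓❓❓❓
❓❓❓❓❓❓❓❓❓❓
❓❓❓⬜⬜⬜⬜⬛❓❓
❓⬛⬛⬜⬜⬜⬜⬛❓❓
❓⬛⬛⬜⬜⬜⬜⬛❓❓
❓⬛⬛⬜⬜🔴⬜⬛❓❓
❓⬛⬛⬜⬛⬜⬛⬛❓❓
❓⬛⬛⬜⬛⬜⬛⬛❓❓
❓❓❓⬜⬜⬜⬜⬜❓❓
❓❓❓❓❓❓❓❓❓❓

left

❓❓❓❓❓❓❓❓❓❓
❓❓❓❓❓❓❓❓❓❓
❓❓❓❓⬜⬜⬜⬜⬛❓
❓❓⬛⬛⬜⬜⬜⬜⬛❓
❓❓⬛⬛⬜⬜⬜⬜⬛❓
❓❓⬛⬛⬜🔴⬜⬜⬛❓
❓❓⬛⬛⬜⬛⬜⬛⬛❓
❓❓⬛⬛⬜⬛⬜⬛⬛❓
❓❓❓❓⬜⬜⬜⬜⬜❓
❓❓❓❓❓❓❓❓❓❓

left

❓❓❓❓❓❓❓❓❓❓
❓❓❓❓❓❓❓❓❓❓
❓❓❓❓❓⬜⬜⬜⬜⬛
❓❓❓⬛⬛⬜⬜⬜⬜⬛
❓❓❓⬛⬛⬜⬜⬜⬜⬛
❓❓❓⬛⬛🔴⬜⬜⬜⬛
❓❓❓⬛⬛⬜⬛⬜⬛⬛
❓❓❓⬛⬛⬜⬛⬜⬛⬛
❓❓❓❓❓⬜⬜⬜⬜⬜
❓❓❓❓❓❓❓❓❓❓

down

❓❓❓❓❓❓❓❓❓❓
❓❓❓❓❓⬜⬜⬜⬜⬛
❓❓❓⬛⬛⬜⬜⬜⬜⬛
❓❓❓⬛⬛⬜⬜⬜⬜⬛
❓❓❓⬛⬛⬜⬜⬜⬜⬛
❓❓❓⬛⬛🔴⬛⬜⬛⬛
❓❓❓⬛⬛⬜⬛⬜⬛⬛
❓❓❓⬜⬜⬜⬜⬜⬜⬜
❓❓❓❓❓❓❓❓❓❓
❓❓❓❓❓❓❓❓❓❓

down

❓❓❓❓❓⬜⬜⬜⬜⬛
❓❓❓⬛⬛⬜⬜⬜⬜⬛
❓❓❓⬛⬛⬜⬜⬜⬜⬛
❓❓❓⬛⬛⬜⬜⬜⬜⬛
❓❓❓⬛⬛⬜⬛⬜⬛⬛
❓❓❓⬛⬛🔴⬛⬜⬛⬛
❓❓❓⬜⬜⬜⬜⬜⬜⬜
❓❓❓⬛⬛⬜⬛⬛❓❓
❓❓❓❓❓❓❓❓❓❓
❓❓❓❓❓❓❓❓❓❓

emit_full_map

❓❓⬜⬜⬜⬜⬛
⬛⬛⬜⬜⬜⬜⬛
⬛⬛⬜⬜⬜⬜⬛
⬛⬛⬜⬜⬜⬜⬛
⬛⬛⬜⬛⬜⬛⬛
⬛⬛🔴⬛⬜⬛⬛
⬜⬜⬜⬜⬜⬜⬜
⬛⬛⬜⬛⬛❓❓

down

❓❓❓⬛⬛⬜⬜⬜⬜⬛
❓❓❓⬛⬛⬜⬜⬜⬜⬛
❓❓❓⬛⬛⬜⬜⬜⬜⬛
❓❓❓⬛⬛⬜⬛⬜⬛⬛
❓❓❓⬛⬛⬜⬛⬜⬛⬛
❓❓❓⬜⬜🔴⬜⬜⬜⬜
❓❓❓⬛⬛⬜⬛⬛❓❓
❓❓❓⬛⬛⬜⬛⬛❓❓
❓❓❓❓❓❓❓❓❓❓
❓❓❓❓❓❓❓❓❓❓

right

❓❓⬛⬛⬜⬜⬜⬜⬛❓
❓❓⬛⬛⬜⬜⬜⬜⬛❓
❓❓⬛⬛⬜⬜⬜⬜⬛❓
❓❓⬛⬛⬜⬛⬜⬛⬛❓
❓❓⬛⬛⬜⬛⬜⬛⬛❓
❓❓⬜⬜⬜🔴⬜⬜⬜❓
❓❓⬛⬛⬜⬛⬛⬛❓❓
❓❓⬛⬛⬜⬛⬛⬛❓❓
❓❓❓❓❓❓❓❓❓❓
❓❓❓❓❓❓❓❓❓❓

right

❓⬛⬛⬜⬜⬜⬜⬛❓❓
❓⬛⬛⬜⬜⬜⬜⬛❓❓
❓⬛⬛⬜⬜⬜⬜⬛❓❓
❓⬛⬛⬜⬛⬜⬛⬛❓❓
❓⬛⬛⬜⬛⬜⬛⬛❓❓
❓⬜⬜⬜⬜🔴⬜⬜❓❓
❓⬛⬛⬜⬛⬛⬛⬛❓❓
❓⬛⬛⬜⬛⬛⬛⬛❓❓
❓❓❓❓❓❓❓❓❓❓
❓❓❓❓❓❓❓❓❓❓

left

❓❓⬛⬛⬜⬜⬜⬜⬛❓
❓❓⬛⬛⬜⬜⬜⬜⬛❓
❓❓⬛⬛⬜⬜⬜⬜⬛❓
❓❓⬛⬛⬜⬛⬜⬛⬛❓
❓❓⬛⬛⬜⬛⬜⬛⬛❓
❓❓⬜⬜⬜🔴⬜⬜⬜❓
❓❓⬛⬛⬜⬛⬛⬛⬛❓
❓❓⬛⬛⬜⬛⬛⬛⬛❓
❓❓❓❓❓❓❓❓❓❓
❓❓❓❓❓❓❓❓❓❓

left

❓❓❓⬛⬛⬜⬜⬜⬜⬛
❓❓❓⬛⬛⬜⬜⬜⬜⬛
❓❓❓⬛⬛⬜⬜⬜⬜⬛
❓❓❓⬛⬛⬜⬛⬜⬛⬛
❓❓❓⬛⬛⬜⬛⬜⬛⬛
❓❓❓⬜⬜🔴⬜⬜⬜⬜
❓❓❓⬛⬛⬜⬛⬛⬛⬛
❓❓❓⬛⬛⬜⬛⬛⬛⬛
❓❓❓❓❓❓❓❓❓❓
❓❓❓❓❓❓❓❓❓❓

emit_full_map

❓❓⬜⬜⬜⬜⬛
⬛⬛⬜⬜⬜⬜⬛
⬛⬛⬜⬜⬜⬜⬛
⬛⬛⬜⬜⬜⬜⬛
⬛⬛⬜⬛⬜⬛⬛
⬛⬛⬜⬛⬜⬛⬛
⬜⬜🔴⬜⬜⬜⬜
⬛⬛⬜⬛⬛⬛⬛
⬛⬛⬜⬛⬛⬛⬛

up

❓❓❓❓❓⬜⬜⬜⬜⬛
❓❓❓⬛⬛⬜⬜⬜⬜⬛
❓❓❓⬛⬛⬜⬜⬜⬜⬛
❓❓❓⬛⬛⬜⬜⬜⬜⬛
❓❓❓⬛⬛⬜⬛⬜⬛⬛
❓❓❓⬛⬛🔴⬛⬜⬛⬛
❓❓❓⬜⬜⬜⬜⬜⬜⬜
❓❓❓⬛⬛⬜⬛⬛⬛⬛
❓❓❓⬛⬛⬜⬛⬛⬛⬛
❓❓❓❓❓❓❓❓❓❓

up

❓❓❓❓❓❓❓❓❓❓
❓❓❓❓❓⬜⬜⬜⬜⬛
❓❓❓⬛⬛⬜⬜⬜⬜⬛
❓❓❓⬛⬛⬜⬜⬜⬜⬛
❓❓❓⬛⬛⬜⬜⬜⬜⬛
❓❓❓⬛⬛🔴⬛⬜⬛⬛
❓❓❓⬛⬛⬜⬛⬜⬛⬛
❓❓❓⬜⬜⬜⬜⬜⬜⬜
❓❓❓⬛⬛⬜⬛⬛⬛⬛
❓❓❓⬛⬛⬜⬛⬛⬛⬛

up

❓❓❓❓❓❓❓❓❓❓
❓❓❓❓❓❓❓❓❓❓
❓❓❓❓❓⬜⬜⬜⬜⬛
❓❓❓⬛⬛⬜⬜⬜⬜⬛
❓❓❓⬛⬛⬜⬜⬜⬜⬛
❓❓❓⬛⬛🔴⬜⬜⬜⬛
❓❓❓⬛⬛⬜⬛⬜⬛⬛
❓❓❓⬛⬛⬜⬛⬜⬛⬛
❓❓❓⬜⬜⬜⬜⬜⬜⬜
❓❓❓⬛⬛⬜⬛⬛⬛⬛

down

❓❓❓❓❓❓❓❓❓❓
❓❓❓❓❓⬜⬜⬜⬜⬛
❓❓❓⬛⬛⬜⬜⬜⬜⬛
❓❓❓⬛⬛⬜⬜⬜⬜⬛
❓❓❓⬛⬛⬜⬜⬜⬜⬛
❓❓❓⬛⬛🔴⬛⬜⬛⬛
❓❓❓⬛⬛⬜⬛⬜⬛⬛
❓❓❓⬜⬜⬜⬜⬜⬜⬜
❓❓❓⬛⬛⬜⬛⬛⬛⬛
❓❓❓⬛⬛⬜⬛⬛⬛⬛

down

❓❓❓❓❓⬜⬜⬜⬜⬛
❓❓❓⬛⬛⬜⬜⬜⬜⬛
❓❓❓⬛⬛⬜⬜⬜⬜⬛
❓❓❓⬛⬛⬜⬜⬜⬜⬛
❓❓❓⬛⬛⬜⬛⬜⬛⬛
❓❓❓⬛⬛🔴⬛⬜⬛⬛
❓❓❓⬜⬜⬜⬜⬜⬜⬜
❓❓❓⬛⬛⬜⬛⬛⬛⬛
❓❓❓⬛⬛⬜⬛⬛⬛⬛
❓❓❓❓❓❓❓❓❓❓
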